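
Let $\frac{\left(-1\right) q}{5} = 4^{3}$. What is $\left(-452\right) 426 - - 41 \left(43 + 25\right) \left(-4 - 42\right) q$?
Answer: $40846808$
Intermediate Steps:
$q = -320$ ($q = - 5 \cdot 4^{3} = \left(-5\right) 64 = -320$)
$\left(-452\right) 426 - - 41 \left(43 + 25\right) \left(-4 - 42\right) q = \left(-452\right) 426 - - 41 \left(43 + 25\right) \left(-4 - 42\right) \left(-320\right) = -192552 - - 41 \cdot 68 \left(-46\right) \left(-320\right) = -192552 - \left(-41\right) \left(-3128\right) \left(-320\right) = -192552 - 128248 \left(-320\right) = -192552 - -41039360 = -192552 + 41039360 = 40846808$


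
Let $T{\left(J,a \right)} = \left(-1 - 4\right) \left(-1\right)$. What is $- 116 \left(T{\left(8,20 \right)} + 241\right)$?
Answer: $-28536$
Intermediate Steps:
$T{\left(J,a \right)} = 5$ ($T{\left(J,a \right)} = \left(-5\right) \left(-1\right) = 5$)
$- 116 \left(T{\left(8,20 \right)} + 241\right) = - 116 \left(5 + 241\right) = \left(-116\right) 246 = -28536$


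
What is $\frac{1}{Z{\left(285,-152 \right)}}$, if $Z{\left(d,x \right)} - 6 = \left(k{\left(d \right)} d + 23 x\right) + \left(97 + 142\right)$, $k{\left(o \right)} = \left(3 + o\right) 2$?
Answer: $\frac{1}{160909} \approx 6.2147 \cdot 10^{-6}$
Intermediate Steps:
$k{\left(o \right)} = 6 + 2 o$
$Z{\left(d,x \right)} = 245 + 23 x + d \left(6 + 2 d\right)$ ($Z{\left(d,x \right)} = 6 + \left(\left(\left(6 + 2 d\right) d + 23 x\right) + \left(97 + 142\right)\right) = 6 + \left(\left(d \left(6 + 2 d\right) + 23 x\right) + 239\right) = 6 + \left(\left(23 x + d \left(6 + 2 d\right)\right) + 239\right) = 6 + \left(239 + 23 x + d \left(6 + 2 d\right)\right) = 245 + 23 x + d \left(6 + 2 d\right)$)
$\frac{1}{Z{\left(285,-152 \right)}} = \frac{1}{245 + 23 \left(-152\right) + 2 \cdot 285 \left(3 + 285\right)} = \frac{1}{245 - 3496 + 2 \cdot 285 \cdot 288} = \frac{1}{245 - 3496 + 164160} = \frac{1}{160909}$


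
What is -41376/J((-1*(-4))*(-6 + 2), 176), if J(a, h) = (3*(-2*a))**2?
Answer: -431/96 ≈ -4.4896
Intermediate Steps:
J(a, h) = 36*a**2 (J(a, h) = (-6*a)**2 = 36*a**2)
-41376/J((-1*(-4))*(-6 + 2), 176) = -41376*1/(576*(-6 + 2)**2) = -41376/(36*(4*(-4))**2) = -41376/(36*(-16)**2) = -41376/(36*256) = -41376/9216 = -41376*1/9216 = -431/96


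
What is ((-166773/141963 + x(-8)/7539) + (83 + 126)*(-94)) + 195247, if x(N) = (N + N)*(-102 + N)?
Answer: 62645851073830/356753019 ≈ 1.7560e+5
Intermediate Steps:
x(N) = 2*N*(-102 + N) (x(N) = (2*N)*(-102 + N) = 2*N*(-102 + N))
((-166773/141963 + x(-8)/7539) + (83 + 126)*(-94)) + 195247 = ((-166773/141963 + (2*(-8)*(-102 - 8))/7539) + (83 + 126)*(-94)) + 195247 = ((-166773*1/141963 + (2*(-8)*(-110))*(1/7539)) + 209*(-94)) + 195247 = ((-55591/47321 + 1760*(1/7539)) - 19646) + 195247 = ((-55591/47321 + 1760/7539) - 19646) + 195247 = (-335815589/356753019 - 19646) + 195247 = -7009105626863/356753019 + 195247 = 62645851073830/356753019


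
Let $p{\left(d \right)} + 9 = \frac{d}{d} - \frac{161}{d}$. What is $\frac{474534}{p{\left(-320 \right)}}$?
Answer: $- \frac{151850880}{2399} \approx -63298.0$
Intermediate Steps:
$p{\left(d \right)} = -8 - \frac{161}{d}$ ($p{\left(d \right)} = -9 - \left(\frac{161}{d} - \frac{d}{d}\right) = -9 + \left(1 - \frac{161}{d}\right) = -8 - \frac{161}{d}$)
$\frac{474534}{p{\left(-320 \right)}} = \frac{474534}{-8 - \frac{161}{-320}} = \frac{474534}{-8 - - \frac{161}{320}} = \frac{474534}{-8 + \frac{161}{320}} = \frac{474534}{- \frac{2399}{320}} = 474534 \left(- \frac{320}{2399}\right) = - \frac{151850880}{2399}$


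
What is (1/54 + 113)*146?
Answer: 445519/27 ≈ 16501.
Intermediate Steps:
(1/54 + 113)*146 = (6103/54)*146 = 445519/27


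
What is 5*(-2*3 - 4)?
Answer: -50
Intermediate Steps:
5*(-2*3 - 4) = 5*(-6 - 4) = 5*(-10) = -50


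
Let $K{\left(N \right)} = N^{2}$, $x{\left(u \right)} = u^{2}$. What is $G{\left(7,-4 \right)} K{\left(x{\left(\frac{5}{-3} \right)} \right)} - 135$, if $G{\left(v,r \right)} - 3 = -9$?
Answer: $- \frac{4895}{27} \approx -181.3$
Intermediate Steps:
$G{\left(v,r \right)} = -6$ ($G{\left(v,r \right)} = 3 - 9 = -6$)
$G{\left(7,-4 \right)} K{\left(x{\left(\frac{5}{-3} \right)} \right)} - 135 = - 6 \left(\left(\frac{5}{-3}\right)^{2}\right)^{2} - 135 = - 6 \left(\left(5 \left(- \frac{1}{3}\right)\right)^{2}\right)^{2} - 135 = - 6 \left(\left(- \frac{5}{3}\right)^{2}\right)^{2} - 135 = - 6 \left(\frac{25}{9}\right)^{2} - 135 = \left(-6\right) \frac{625}{81} - 135 = - \frac{1250}{27} - 135 = - \frac{4895}{27}$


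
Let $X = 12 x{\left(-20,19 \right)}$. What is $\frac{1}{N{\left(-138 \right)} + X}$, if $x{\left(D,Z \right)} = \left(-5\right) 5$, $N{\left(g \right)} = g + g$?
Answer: $- \frac{1}{576} \approx -0.0017361$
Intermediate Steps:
$N{\left(g \right)} = 2 g$
$x{\left(D,Z \right)} = -25$
$X = -300$ ($X = 12 \left(-25\right) = -300$)
$\frac{1}{N{\left(-138 \right)} + X} = \frac{1}{2 \left(-138\right) - 300} = \frac{1}{-276 - 300} = \frac{1}{-576} = - \frac{1}{576}$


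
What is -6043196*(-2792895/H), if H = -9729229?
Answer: -16878011892420/9729229 ≈ -1.7348e+6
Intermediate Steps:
-6043196*(-2792895/H) = -6043196/((-9729229/(-2792895))) = -6043196/((-9729229*(-1/2792895))) = -6043196/9729229/2792895 = -6043196*2792895/9729229 = -16878011892420/9729229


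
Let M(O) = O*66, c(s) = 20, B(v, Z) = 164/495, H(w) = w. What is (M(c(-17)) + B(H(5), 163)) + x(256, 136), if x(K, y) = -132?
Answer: 588224/495 ≈ 1188.3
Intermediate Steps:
B(v, Z) = 164/495 (B(v, Z) = 164*(1/495) = 164/495)
M(O) = 66*O
(M(c(-17)) + B(H(5), 163)) + x(256, 136) = (66*20 + 164/495) - 132 = (1320 + 164/495) - 132 = 653564/495 - 132 = 588224/495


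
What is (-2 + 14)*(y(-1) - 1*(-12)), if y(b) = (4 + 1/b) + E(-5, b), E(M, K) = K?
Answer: 168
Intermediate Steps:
y(b) = 4 + b + 1/b (y(b) = (4 + 1/b) + b = 4 + b + 1/b)
(-2 + 14)*(y(-1) - 1*(-12)) = (-2 + 14)*((4 - 1 + 1/(-1)) - 1*(-12)) = 12*((4 - 1 - 1) + 12) = 12*(2 + 12) = 12*14 = 168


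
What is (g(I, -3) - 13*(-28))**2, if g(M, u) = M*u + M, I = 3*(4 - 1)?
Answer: 119716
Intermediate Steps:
I = 9 (I = 3*3 = 9)
g(M, u) = M + M*u
(g(I, -3) - 13*(-28))**2 = (9*(1 - 3) - 13*(-28))**2 = (9*(-2) + 364)**2 = (-18 + 364)**2 = 346**2 = 119716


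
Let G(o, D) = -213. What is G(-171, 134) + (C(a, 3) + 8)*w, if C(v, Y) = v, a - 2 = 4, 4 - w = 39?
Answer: -703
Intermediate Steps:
w = -35 (w = 4 - 1*39 = 4 - 39 = -35)
a = 6 (a = 2 + 4 = 6)
G(-171, 134) + (C(a, 3) + 8)*w = -213 + (6 + 8)*(-35) = -213 + 14*(-35) = -213 - 490 = -703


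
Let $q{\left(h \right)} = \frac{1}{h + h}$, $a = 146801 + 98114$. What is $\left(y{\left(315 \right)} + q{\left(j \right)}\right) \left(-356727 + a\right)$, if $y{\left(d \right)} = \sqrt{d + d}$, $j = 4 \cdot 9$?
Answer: $- \frac{27953}{18} - 335436 \sqrt{70} \approx -2.808 \cdot 10^{6}$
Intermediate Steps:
$j = 36$
$a = 244915$
$q{\left(h \right)} = \frac{1}{2 h}$
$y{\left(d \right)} = \sqrt{2} \sqrt{d}$ ($y{\left(d \right)} = \sqrt{2 d} = \sqrt{2} \sqrt{d}$)
$\left(y{\left(315 \right)} + q{\left(j \right)}\right) \left(-356727 + a\right) = \left(\sqrt{2} \sqrt{315} + \frac{1}{2 \cdot 36}\right) \left(-356727 + 244915\right) = \left(\sqrt{2} \cdot 3 \sqrt{35} + \frac{1}{2} \cdot \frac{1}{36}\right) \left(-111812\right) = \left(3 \sqrt{70} + \frac{1}{72}\right) \left(-111812\right) = \left(\frac{1}{72} + 3 \sqrt{70}\right) \left(-111812\right) = - \frac{27953}{18} - 335436 \sqrt{70}$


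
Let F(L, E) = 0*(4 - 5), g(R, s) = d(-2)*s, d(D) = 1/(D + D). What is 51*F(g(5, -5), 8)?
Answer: 0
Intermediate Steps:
d(D) = 1/(2*D)
g(R, s) = -s/4 (g(R, s) = ((½)/(-2))*s = ((½)*(-½))*s = -s/4)
F(L, E) = 0 (F(L, E) = 0*(-1) = 0)
51*F(g(5, -5), 8) = 51*0 = 0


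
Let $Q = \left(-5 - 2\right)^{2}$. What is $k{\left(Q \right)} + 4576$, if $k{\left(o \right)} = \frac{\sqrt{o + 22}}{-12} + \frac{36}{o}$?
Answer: $\frac{224260}{49} - \frac{\sqrt{71}}{12} \approx 4576.0$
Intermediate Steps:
$Q = 49$ ($Q = \left(-7\right)^{2} = 49$)
$k{\left(o \right)} = \frac{36}{o} - \frac{\sqrt{22 + o}}{12}$ ($k{\left(o \right)} = \sqrt{22 + o} \left(- \frac{1}{12}\right) + \frac{36}{o} = - \frac{\sqrt{22 + o}}{12} + \frac{36}{o} = \frac{36}{o} - \frac{\sqrt{22 + o}}{12}$)
$k{\left(Q \right)} + 4576 = \left(\frac{36}{49} - \frac{\sqrt{22 + 49}}{12}\right) + 4576 = \left(36 \cdot \frac{1}{49} - \frac{\sqrt{71}}{12}\right) + 4576 = \left(\frac{36}{49} - \frac{\sqrt{71}}{12}\right) + 4576 = \frac{224260}{49} - \frac{\sqrt{71}}{12}$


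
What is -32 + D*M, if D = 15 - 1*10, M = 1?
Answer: -27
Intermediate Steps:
D = 5 (D = 15 - 10 = 5)
-32 + D*M = -32 + 5*1 = -32 + 5 = -27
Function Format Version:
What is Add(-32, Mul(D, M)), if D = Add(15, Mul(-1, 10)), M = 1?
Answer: -27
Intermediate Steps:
D = 5 (D = Add(15, -10) = 5)
Add(-32, Mul(D, M)) = Add(-32, Mul(5, 1)) = Add(-32, 5) = -27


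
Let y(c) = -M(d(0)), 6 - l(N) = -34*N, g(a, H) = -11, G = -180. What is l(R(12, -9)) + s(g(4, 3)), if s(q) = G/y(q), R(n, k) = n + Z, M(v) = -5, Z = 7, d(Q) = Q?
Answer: 616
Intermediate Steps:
R(n, k) = 7 + n (R(n, k) = n + 7 = 7 + n)
l(N) = 6 + 34*N (l(N) = 6 - (-34)*N = 6 + 34*N)
y(c) = 5 (y(c) = -1*(-5) = 5)
s(q) = -36 (s(q) = -180/5 = -180*⅕ = -36)
l(R(12, -9)) + s(g(4, 3)) = (6 + 34*(7 + 12)) - 36 = (6 + 34*19) - 36 = (6 + 646) - 36 = 652 - 36 = 616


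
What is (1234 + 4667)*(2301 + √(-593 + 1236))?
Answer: 13578201 + 5901*√643 ≈ 1.3728e+7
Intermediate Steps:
(1234 + 4667)*(2301 + √(-593 + 1236)) = 5901*(2301 + √643) = 13578201 + 5901*√643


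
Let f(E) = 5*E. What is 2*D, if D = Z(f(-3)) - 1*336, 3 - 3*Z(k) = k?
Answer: -660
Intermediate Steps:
Z(k) = 1 - k/3
D = -330 (D = (1 - 5*(-3)/3) - 1*336 = (1 - 1/3*(-15)) - 336 = (1 + 5) - 336 = 6 - 336 = -330)
2*D = 2*(-330) = -660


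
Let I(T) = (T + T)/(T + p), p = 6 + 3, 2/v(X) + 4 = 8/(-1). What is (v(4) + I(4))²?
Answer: 1225/6084 ≈ 0.20135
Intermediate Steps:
v(X) = -⅙ (v(X) = 2/(-4 + 8/(-1)) = 2/(-4 + 8*(-1)) = 2/(-4 - 8) = 2/(-12) = 2*(-1/12) = -⅙)
p = 9
I(T) = 2*T/(9 + T) (I(T) = (T + T)/(T + 9) = (2*T)/(9 + T) = 2*T/(9 + T))
(v(4) + I(4))² = (-⅙ + 2*4/(9 + 4))² = (-⅙ + 2*4/13)² = (-⅙ + 2*4*(1/13))² = (-⅙ + 8/13)² = (35/78)² = 1225/6084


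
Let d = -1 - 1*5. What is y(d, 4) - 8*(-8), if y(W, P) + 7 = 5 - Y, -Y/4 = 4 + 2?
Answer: 86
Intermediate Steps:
Y = -24 (Y = -4*(4 + 2) = -4*6 = -24)
d = -6 (d = -1 - 5 = -6)
y(W, P) = 22 (y(W, P) = -7 + (5 - 1*(-24)) = -7 + (5 + 24) = -7 + 29 = 22)
y(d, 4) - 8*(-8) = 22 - 8*(-8) = 22 + 64 = 86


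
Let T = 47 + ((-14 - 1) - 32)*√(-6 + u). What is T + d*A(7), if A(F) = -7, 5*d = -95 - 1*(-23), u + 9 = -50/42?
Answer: 739/5 - 94*I*√1785/21 ≈ 147.8 - 189.12*I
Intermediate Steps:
u = -214/21 (u = -9 - 50/42 = -9 - 50*1/42 = -9 - 25/21 = -214/21 ≈ -10.190)
d = -72/5 (d = (-95 - 1*(-23))/5 = (-95 + 23)/5 = (⅕)*(-72) = -72/5 ≈ -14.400)
T = 47 - 94*I*√1785/21 (T = 47 + ((-14 - 1) - 32)*√(-6 - 214/21) = 47 + (-15 - 32)*√(-340/21) = 47 - 94*I*√1785/21 ≈ 47.0 - 189.12*I)
T + d*A(7) = (47 - 94*I*√1785/21) - 72/5*(-7) = (47 - 94*I*√1785/21) + 504/5 = 739/5 - 94*I*√1785/21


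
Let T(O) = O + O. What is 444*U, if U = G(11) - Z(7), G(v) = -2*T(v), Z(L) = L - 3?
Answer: -21312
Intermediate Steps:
T(O) = 2*O
Z(L) = -3 + L
G(v) = -4*v
U = -48 (U = -4*11 - (-3 + 7) = -44 - 1*4 = -44 - 4 = -48)
444*U = 444*(-48) = -21312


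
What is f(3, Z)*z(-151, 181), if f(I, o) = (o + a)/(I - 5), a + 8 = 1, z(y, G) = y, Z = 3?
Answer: -302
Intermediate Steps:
a = -7 (a = -8 + 1 = -7)
f(I, o) = (-7 + o)/(-5 + I) (f(I, o) = (o - 7)/(I - 5) = (-7 + o)/(-5 + I))
f(3, Z)*z(-151, 181) = ((-7 + 3)/(-5 + 3))*(-151) = (-4/(-2))*(-151) = -1/2*(-4)*(-151) = 2*(-151) = -302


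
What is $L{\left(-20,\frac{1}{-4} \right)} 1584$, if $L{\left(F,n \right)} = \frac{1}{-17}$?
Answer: $- \frac{1584}{17} \approx -93.177$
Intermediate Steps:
$L{\left(F,n \right)} = - \frac{1}{17}$
$L{\left(-20,\frac{1}{-4} \right)} 1584 = \left(- \frac{1}{17}\right) 1584 = - \frac{1584}{17}$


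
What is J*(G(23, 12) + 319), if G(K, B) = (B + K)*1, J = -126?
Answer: -44604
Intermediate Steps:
G(K, B) = B + K
J*(G(23, 12) + 319) = -126*((12 + 23) + 319) = -126*(35 + 319) = -126*354 = -44604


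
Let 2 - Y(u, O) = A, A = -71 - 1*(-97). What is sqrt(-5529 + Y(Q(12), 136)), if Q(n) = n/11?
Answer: 3*I*sqrt(617) ≈ 74.518*I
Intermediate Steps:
Q(n) = n/11 (Q(n) = n*(1/11) = n/11)
A = 26 (A = -71 + 97 = 26)
Y(u, O) = -24 (Y(u, O) = 2 - 1*26 = 2 - 26 = -24)
sqrt(-5529 + Y(Q(12), 136)) = sqrt(-5529 - 24) = sqrt(-5553) = 3*I*sqrt(617)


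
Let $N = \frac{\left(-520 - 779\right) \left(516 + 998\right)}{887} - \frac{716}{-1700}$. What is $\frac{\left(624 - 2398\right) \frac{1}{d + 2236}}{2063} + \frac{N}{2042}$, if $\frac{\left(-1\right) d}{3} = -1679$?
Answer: $- \frac{12540116281933923}{11549976568607050} \approx -1.0857$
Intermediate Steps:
$d = 5037$ ($d = \left(-3\right) \left(-1679\right) = 5037$)
$N = - \frac{835682777}{376975}$ ($N = \left(-1299\right) 1514 \cdot \frac{1}{887} - - \frac{179}{425} = \left(-1966686\right) \frac{1}{887} + \frac{179}{425} = - \frac{1966686}{887} + \frac{179}{425} = - \frac{835682777}{376975} \approx -2216.8$)
$\frac{\left(624 - 2398\right) \frac{1}{d + 2236}}{2063} + \frac{N}{2042} = \frac{\left(624 - 2398\right) \frac{1}{5037 + 2236}}{2063} - \frac{835682777}{376975 \cdot 2042} = - \frac{1774}{7273} \cdot \frac{1}{2063} - \frac{835682777}{769782950} = \left(-1774\right) \frac{1}{7273} \cdot \frac{1}{2063} - \frac{835682777}{769782950} = \left(- \frac{1774}{7273}\right) \frac{1}{2063} - \frac{835682777}{769782950} = - \frac{1774}{15004199} - \frac{835682777}{769782950} = - \frac{12540116281933923}{11549976568607050}$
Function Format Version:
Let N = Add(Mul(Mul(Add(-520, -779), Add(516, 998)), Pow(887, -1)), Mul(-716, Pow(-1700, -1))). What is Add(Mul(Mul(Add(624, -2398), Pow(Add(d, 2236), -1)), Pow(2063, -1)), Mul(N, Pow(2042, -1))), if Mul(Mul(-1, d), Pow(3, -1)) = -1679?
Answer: Rational(-12540116281933923, 11549976568607050) ≈ -1.0857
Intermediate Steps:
d = 5037 (d = Mul(-3, -1679) = 5037)
N = Rational(-835682777, 376975) (N = Add(Mul(Mul(-1299, 1514), Rational(1, 887)), Mul(-716, Rational(-1, 1700))) = Add(Mul(-1966686, Rational(1, 887)), Rational(179, 425)) = Add(Rational(-1966686, 887), Rational(179, 425)) = Rational(-835682777, 376975) ≈ -2216.8)
Add(Mul(Mul(Add(624, -2398), Pow(Add(d, 2236), -1)), Pow(2063, -1)), Mul(N, Pow(2042, -1))) = Add(Mul(Mul(Add(624, -2398), Pow(Add(5037, 2236), -1)), Pow(2063, -1)), Mul(Rational(-835682777, 376975), Pow(2042, -1))) = Add(Mul(Mul(-1774, Pow(7273, -1)), Rational(1, 2063)), Mul(Rational(-835682777, 376975), Rational(1, 2042))) = Add(Mul(Mul(-1774, Rational(1, 7273)), Rational(1, 2063)), Rational(-835682777, 769782950)) = Add(Mul(Rational(-1774, 7273), Rational(1, 2063)), Rational(-835682777, 769782950)) = Add(Rational(-1774, 15004199), Rational(-835682777, 769782950)) = Rational(-12540116281933923, 11549976568607050)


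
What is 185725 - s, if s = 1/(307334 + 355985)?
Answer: 123194921274/663319 ≈ 1.8573e+5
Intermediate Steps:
s = 1/663319 ≈ 1.5076e-6
185725 - s = 185725 - 1*1/663319 = 185725 - 1/663319 = 123194921274/663319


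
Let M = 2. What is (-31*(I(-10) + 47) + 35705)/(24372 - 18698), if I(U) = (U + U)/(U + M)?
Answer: 68341/11348 ≈ 6.0223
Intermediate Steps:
I(U) = 2*U/(2 + U) (I(U) = (U + U)/(U + 2) = (2*U)/(2 + U) = 2*U/(2 + U))
(-31*(I(-10) + 47) + 35705)/(24372 - 18698) = (-31*(2*(-10)/(2 - 10) + 47) + 35705)/(24372 - 18698) = (-31*(2*(-10)/(-8) + 47) + 35705)/5674 = (-31*(2*(-10)*(-⅛) + 47) + 35705)*(1/5674) = (-31*(5/2 + 47) + 35705)*(1/5674) = (-31*99/2 + 35705)*(1/5674) = (-3069/2 + 35705)*(1/5674) = (68341/2)*(1/5674) = 68341/11348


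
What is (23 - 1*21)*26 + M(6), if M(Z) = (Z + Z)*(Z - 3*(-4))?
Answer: 268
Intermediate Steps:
M(Z) = 2*Z*(12 + Z) (M(Z) = (2*Z)*(Z + 12) = (2*Z)*(12 + Z) = 2*Z*(12 + Z))
(23 - 1*21)*26 + M(6) = (23 - 1*21)*26 + 2*6*(12 + 6) = (23 - 21)*26 + 2*6*18 = 2*26 + 216 = 52 + 216 = 268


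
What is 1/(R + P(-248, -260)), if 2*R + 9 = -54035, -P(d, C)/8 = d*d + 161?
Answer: -1/520342 ≈ -1.9218e-6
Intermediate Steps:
P(d, C) = -1288 - 8*d² (P(d, C) = -8*(d*d + 161) = -8*(d² + 161) = -8*(161 + d²) = -1288 - 8*d²)
R = -27022 (R = -9/2 + (½)*(-54035) = -9/2 - 54035/2 = -27022)
1/(R + P(-248, -260)) = 1/(-27022 + (-1288 - 8*(-248)²)) = 1/(-27022 + (-1288 - 8*61504)) = 1/(-27022 + (-1288 - 492032)) = 1/(-27022 - 493320) = 1/(-520342) = -1/520342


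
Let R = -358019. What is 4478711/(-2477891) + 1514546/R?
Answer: -5356343535995/887132057929 ≈ -6.0378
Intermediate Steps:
4478711/(-2477891) + 1514546/R = 4478711/(-2477891) + 1514546/(-358019) = 4478711*(-1/2477891) + 1514546*(-1/358019) = -4478711/2477891 - 1514546/358019 = -5356343535995/887132057929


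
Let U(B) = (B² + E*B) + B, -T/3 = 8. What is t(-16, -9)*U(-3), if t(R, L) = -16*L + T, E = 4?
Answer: -720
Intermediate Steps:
T = -24 (T = -3*8 = -24)
t(R, L) = -24 - 16*L (t(R, L) = -16*L - 24 = -24 - 16*L)
U(B) = B² + 5*B (U(B) = (B² + 4*B) + B = B² + 5*B)
t(-16, -9)*U(-3) = (-24 - 16*(-9))*(-3*(5 - 3)) = (-24 + 144)*(-3*2) = 120*(-6) = -720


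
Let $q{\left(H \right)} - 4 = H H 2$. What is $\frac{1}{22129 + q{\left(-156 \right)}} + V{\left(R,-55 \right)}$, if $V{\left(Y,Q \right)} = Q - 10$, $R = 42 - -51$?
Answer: $- \frac{4602324}{70805} \approx -65.0$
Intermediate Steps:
$R = 93$ ($R = 42 + 51 = 93$)
$V{\left(Y,Q \right)} = -10 + Q$ ($V{\left(Y,Q \right)} = Q - 10 = -10 + Q$)
$q{\left(H \right)} = 4 + 2 H^{2}$ ($q{\left(H \right)} = 4 + H H 2 = 4 + H^{2} \cdot 2 = 4 + 2 H^{2}$)
$\frac{1}{22129 + q{\left(-156 \right)}} + V{\left(R,-55 \right)} = \frac{1}{22129 + \left(4 + 2 \left(-156\right)^{2}\right)} - 65 = \frac{1}{22129 + \left(4 + 2 \cdot 24336\right)} - 65 = \frac{1}{22129 + \left(4 + 48672\right)} - 65 = \frac{1}{22129 + 48676} - 65 = \frac{1}{70805} - 65 = - \frac{4602324}{70805}$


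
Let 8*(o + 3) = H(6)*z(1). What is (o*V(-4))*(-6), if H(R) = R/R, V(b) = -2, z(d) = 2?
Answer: -33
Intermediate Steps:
H(R) = 1
o = -11/4 (o = -3 + (1*2)/8 = -3 + (⅛)*2 = -3 + ¼ = -11/4 ≈ -2.7500)
(o*V(-4))*(-6) = -11/4*(-2)*(-6) = (11/2)*(-6) = -33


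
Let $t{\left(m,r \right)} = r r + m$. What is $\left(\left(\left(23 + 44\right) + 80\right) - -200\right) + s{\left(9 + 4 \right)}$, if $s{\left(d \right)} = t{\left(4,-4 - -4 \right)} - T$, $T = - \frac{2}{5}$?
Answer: $\frac{1757}{5} \approx 351.4$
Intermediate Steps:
$t{\left(m,r \right)} = m + r^{2}$ ($t{\left(m,r \right)} = r^{2} + m = m + r^{2}$)
$T = - \frac{2}{5}$ ($T = \left(-2\right) \frac{1}{5} = - \frac{2}{5} \approx -0.4$)
$s{\left(d \right)} = \frac{22}{5}$ ($s{\left(d \right)} = \left(4 + \left(-4 - -4\right)^{2}\right) - - \frac{2}{5} = \left(4 + \left(-4 + 4\right)^{2}\right) + \frac{2}{5} = \left(4 + 0^{2}\right) + \frac{2}{5} = \left(4 + 0\right) + \frac{2}{5} = 4 + \frac{2}{5} = \frac{22}{5}$)
$\left(\left(\left(23 + 44\right) + 80\right) - -200\right) + s{\left(9 + 4 \right)} = \left(\left(\left(23 + 44\right) + 80\right) - -200\right) + \frac{22}{5} = \left(\left(67 + 80\right) + 200\right) + \frac{22}{5} = \left(147 + 200\right) + \frac{22}{5} = 347 + \frac{22}{5} = \frac{1757}{5}$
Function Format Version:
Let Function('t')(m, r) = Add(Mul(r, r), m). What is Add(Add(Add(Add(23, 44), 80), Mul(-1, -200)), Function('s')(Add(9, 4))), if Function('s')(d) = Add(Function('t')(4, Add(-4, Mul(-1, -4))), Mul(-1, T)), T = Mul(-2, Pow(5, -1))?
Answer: Rational(1757, 5) ≈ 351.40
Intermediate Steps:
Function('t')(m, r) = Add(m, Pow(r, 2)) (Function('t')(m, r) = Add(Pow(r, 2), m) = Add(m, Pow(r, 2)))
T = Rational(-2, 5) (T = Mul(-2, Rational(1, 5)) = Rational(-2, 5) ≈ -0.40000)
Function('s')(d) = Rational(22, 5) (Function('s')(d) = Add(Add(4, Pow(Add(-4, Mul(-1, -4)), 2)), Mul(-1, Rational(-2, 5))) = Add(Add(4, Pow(Add(-4, 4), 2)), Rational(2, 5)) = Add(Add(4, Pow(0, 2)), Rational(2, 5)) = Add(Add(4, 0), Rational(2, 5)) = Add(4, Rational(2, 5)) = Rational(22, 5))
Add(Add(Add(Add(23, 44), 80), Mul(-1, -200)), Function('s')(Add(9, 4))) = Add(Add(Add(Add(23, 44), 80), Mul(-1, -200)), Rational(22, 5)) = Add(Add(Add(67, 80), 200), Rational(22, 5)) = Add(Add(147, 200), Rational(22, 5)) = Add(347, Rational(22, 5)) = Rational(1757, 5)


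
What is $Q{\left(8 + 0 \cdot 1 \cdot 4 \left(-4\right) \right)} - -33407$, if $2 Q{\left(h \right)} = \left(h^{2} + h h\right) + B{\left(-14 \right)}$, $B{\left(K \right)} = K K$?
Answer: $33569$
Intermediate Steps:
$B{\left(K \right)} = K^{2}$
$Q{\left(h \right)} = 98 + h^{2}$ ($Q{\left(h \right)} = \frac{\left(h^{2} + h h\right) + \left(-14\right)^{2}}{2} = \frac{\left(h^{2} + h^{2}\right) + 196}{2} = \frac{2 h^{2} + 196}{2} = \frac{196 + 2 h^{2}}{2} = 98 + h^{2}$)
$Q{\left(8 + 0 \cdot 1 \cdot 4 \left(-4\right) \right)} - -33407 = \left(98 + \left(8 + 0 \cdot 1 \cdot 4 \left(-4\right)\right)^{2}\right) - -33407 = \left(98 + \left(8 + 0 \cdot 4 \left(-4\right)\right)^{2}\right) + 33407 = \left(98 + \left(8 + 0 \left(-4\right)\right)^{2}\right) + 33407 = \left(98 + \left(8 + 0\right)^{2}\right) + 33407 = \left(98 + 8^{2}\right) + 33407 = \left(98 + 64\right) + 33407 = 162 + 33407 = 33569$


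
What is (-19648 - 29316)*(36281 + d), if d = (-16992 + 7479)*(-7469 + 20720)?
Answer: 6170466880648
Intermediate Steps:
d = -126056763 (d = -9513*13251 = -126056763)
(-19648 - 29316)*(36281 + d) = (-19648 - 29316)*(36281 - 126056763) = -48964*(-126020482) = 6170466880648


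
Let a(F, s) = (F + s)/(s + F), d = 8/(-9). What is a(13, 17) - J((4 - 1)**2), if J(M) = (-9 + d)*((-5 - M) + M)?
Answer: -436/9 ≈ -48.444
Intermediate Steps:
d = -8/9 (d = 8*(-1/9) = -8/9 ≈ -0.88889)
a(F, s) = 1 (a(F, s) = (F + s)/(F + s) = 1)
J(M) = 445/9 (J(M) = (-9 - 8/9)*((-5 - M) + M) = -89/9*(-5) = 445/9)
a(13, 17) - J((4 - 1)**2) = 1 - 1*445/9 = 1 - 445/9 = -436/9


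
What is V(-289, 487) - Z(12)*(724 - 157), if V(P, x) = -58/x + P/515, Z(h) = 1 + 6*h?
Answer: -10381240368/250805 ≈ -41392.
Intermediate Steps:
V(P, x) = -58/x + P/515 (V(P, x) = -58/x + P*(1/515) = -58/x + P/515)
V(-289, 487) - Z(12)*(724 - 157) = (-58/487 + (1/515)*(-289)) - (1 + 6*12)*(724 - 157) = (-58*1/487 - 289/515) - (1 + 72)*567 = (-58/487 - 289/515) - 73*567 = -170613/250805 - 1*41391 = -170613/250805 - 41391 = -10381240368/250805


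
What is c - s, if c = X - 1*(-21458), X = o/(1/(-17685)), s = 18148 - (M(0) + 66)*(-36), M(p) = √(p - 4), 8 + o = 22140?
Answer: -391403486 - 72*I ≈ -3.914e+8 - 72.0*I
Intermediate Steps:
o = 22132 (o = -8 + 22140 = 22132)
M(p) = √(-4 + p)
s = 20524 + 72*I (s = 18148 - (√(-4 + 0) + 66)*(-36) = 18148 - (√(-4) + 66)*(-36) = 18148 - (2*I + 66)*(-36) = 18148 - (66 + 2*I)*(-36) = 18148 - (-2376 - 72*I) = 18148 + (2376 + 72*I) = 20524 + 72*I ≈ 20524.0 + 72.0*I)
X = -391404420 (X = 22132/(1/(-17685)) = 22132/(-1/17685) = 22132*(-17685) = -391404420)
c = -391382962 (c = -391404420 - 1*(-21458) = -391404420 + 21458 = -391382962)
c - s = -391382962 - (20524 + 72*I) = -391382962 + (-20524 - 72*I) = -391403486 - 72*I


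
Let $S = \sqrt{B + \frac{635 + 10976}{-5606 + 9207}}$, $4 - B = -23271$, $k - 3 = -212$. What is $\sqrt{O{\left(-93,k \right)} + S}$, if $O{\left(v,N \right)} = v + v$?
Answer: $\frac{\sqrt{-2411899386 + 3601 \sqrt{301853414486}}}{3601} \approx 5.7817 i$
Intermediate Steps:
$k = -209$ ($k = 3 - 212 = -209$)
$B = 23275$ ($B = 4 - -23271 = 4 + 23271 = 23275$)
$O{\left(v,N \right)} = 2 v$
$S = \frac{\sqrt{301853414486}}{3601}$ ($S = \sqrt{23275 + \frac{635 + 10976}{-5606 + 9207}} = \sqrt{23275 + \frac{11611}{3601}} = \sqrt{\frac{83824886}{3601}} = \frac{\sqrt{301853414486}}{3601} \approx 152.57$)
$\sqrt{O{\left(-93,k \right)} + S} = \sqrt{2 \left(-93\right) + \frac{\sqrt{301853414486}}{3601}} = \sqrt{-186 + \frac{\sqrt{301853414486}}{3601}}$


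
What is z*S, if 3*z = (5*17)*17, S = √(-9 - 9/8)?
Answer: 4335*I*√2/4 ≈ 1532.7*I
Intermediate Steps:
S = 9*I*√2/4 (S = √(-9 - 9*⅛) = √(-9 - 9/8) = √(-81/8) = 9*I*√2/4 ≈ 3.182*I)
z = 1445/3 (z = ((5*17)*17)/3 = (85*17)/3 = (⅓)*1445 = 1445/3 ≈ 481.67)
z*S = 1445*(9*I*√2/4)/3 = 4335*I*√2/4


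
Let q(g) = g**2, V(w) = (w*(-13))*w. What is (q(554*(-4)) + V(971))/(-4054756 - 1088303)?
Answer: 816253/571451 ≈ 1.4284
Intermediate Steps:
V(w) = -13*w**2 (V(w) = (-13*w)*w = -13*w**2)
(q(554*(-4)) + V(971))/(-4054756 - 1088303) = ((554*(-4))**2 - 13*971**2)/(-4054756 - 1088303) = ((-2216)**2 - 13*942841)/(-5143059) = (4910656 - 12256933)*(-1/5143059) = -7346277*(-1/5143059) = 816253/571451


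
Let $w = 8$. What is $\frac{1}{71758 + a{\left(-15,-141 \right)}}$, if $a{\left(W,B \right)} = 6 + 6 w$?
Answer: $\frac{1}{71812} \approx 1.3925 \cdot 10^{-5}$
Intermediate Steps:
$a{\left(W,B \right)} = 54$ ($a{\left(W,B \right)} = 6 + 6 \cdot 8 = 6 + 48 = 54$)
$\frac{1}{71758 + a{\left(-15,-141 \right)}} = \frac{1}{71758 + 54} = \frac{1}{71812}$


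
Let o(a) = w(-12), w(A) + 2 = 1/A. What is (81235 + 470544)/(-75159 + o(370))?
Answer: -6621348/901933 ≈ -7.3413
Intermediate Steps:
w(A) = -2 + 1/A
o(a) = -25/12 (o(a) = -2 + 1/(-12) = -2 - 1/12 = -25/12)
(81235 + 470544)/(-75159 + o(370)) = (81235 + 470544)/(-75159 - 25/12) = 551779/(-901933/12) = 551779*(-12/901933) = -6621348/901933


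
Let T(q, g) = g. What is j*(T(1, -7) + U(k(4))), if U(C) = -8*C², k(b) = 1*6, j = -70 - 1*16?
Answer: 25370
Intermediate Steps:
j = -86 (j = -70 - 16 = -86)
k(b) = 6
j*(T(1, -7) + U(k(4))) = -86*(-7 - 8*6²) = -86*(-7 - 8*36) = -86*(-7 - 288) = -86*(-295) = 25370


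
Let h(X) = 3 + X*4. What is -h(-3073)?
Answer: 12289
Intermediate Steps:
h(X) = 3 + 4*X
-h(-3073) = -(3 + 4*(-3073)) = -(3 - 12292) = -1*(-12289) = 12289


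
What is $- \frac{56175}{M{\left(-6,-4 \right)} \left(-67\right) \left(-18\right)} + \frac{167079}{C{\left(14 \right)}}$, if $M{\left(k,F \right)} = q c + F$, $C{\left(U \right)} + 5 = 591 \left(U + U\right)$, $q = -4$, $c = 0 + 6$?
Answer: $\frac{312915557}{26601144} \approx 11.763$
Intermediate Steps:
$c = 6$
$C{\left(U \right)} = -5 + 1182 U$ ($C{\left(U \right)} = -5 + 591 \left(U + U\right) = -5 + 591 \cdot 2 U = -5 + 1182 U$)
$M{\left(k,F \right)} = -24 + F$ ($M{\left(k,F \right)} = \left(-4\right) 6 + F = -24 + F$)
$- \frac{56175}{M{\left(-6,-4 \right)} \left(-67\right) \left(-18\right)} + \frac{167079}{C{\left(14 \right)}} = - \frac{56175}{\left(-24 - 4\right) \left(-67\right) \left(-18\right)} + \frac{167079}{-5 + 1182 \cdot 14} = - \frac{56175}{\left(-28\right) \left(-67\right) \left(-18\right)} + \frac{167079}{-5 + 16548} = - \frac{56175}{1876 \left(-18\right)} + \frac{167079}{16543} = - \frac{56175}{-33768} + 167079 \cdot \frac{1}{16543} = \left(-56175\right) \left(- \frac{1}{33768}\right) + \frac{167079}{16543} = \frac{2675}{1608} + \frac{167079}{16543} = \frac{312915557}{26601144}$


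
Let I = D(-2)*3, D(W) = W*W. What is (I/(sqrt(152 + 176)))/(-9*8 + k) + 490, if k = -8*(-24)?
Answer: 490 + sqrt(82)/1640 ≈ 490.01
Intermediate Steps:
k = 192
D(W) = W**2
I = 12 (I = (-2)**2*3 = 4*3 = 12)
(I/(sqrt(152 + 176)))/(-9*8 + k) + 490 = (12/(sqrt(152 + 176)))/(-9*8 + 192) + 490 = (12/(sqrt(328)))/(-72 + 192) + 490 = (12/((2*sqrt(82))))/120 + 490 = (12*(sqrt(82)/164))*(1/120) + 490 = (3*sqrt(82)/41)*(1/120) + 490 = sqrt(82)/1640 + 490 = 490 + sqrt(82)/1640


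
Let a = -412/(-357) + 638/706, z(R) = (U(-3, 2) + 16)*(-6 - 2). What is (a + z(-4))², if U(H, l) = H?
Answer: 165041940328225/15881292441 ≈ 10392.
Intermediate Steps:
z(R) = -104 (z(R) = (-3 + 16)*(-6 - 2) = 13*(-8) = -104)
a = 259319/126021 (a = -412*(-1/357) + 638*(1/706) = 412/357 + 319/353 = 259319/126021 ≈ 2.0577)
(a + z(-4))² = (259319/126021 - 104)² = (-12846865/126021)² = 165041940328225/15881292441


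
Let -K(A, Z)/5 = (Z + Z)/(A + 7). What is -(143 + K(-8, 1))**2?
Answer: -23409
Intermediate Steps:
K(A, Z) = -10*Z/(7 + A) (K(A, Z) = -5*(Z + Z)/(A + 7) = -5*2*Z/(7 + A) = -10*Z/(7 + A))
-(143 + K(-8, 1))**2 = -(143 - 10*1/(7 - 8))**2 = -(143 - 10*1/(-1))**2 = -(143 - 10*1*(-1))**2 = -(143 + 10)**2 = -1*153**2 = -1*23409 = -23409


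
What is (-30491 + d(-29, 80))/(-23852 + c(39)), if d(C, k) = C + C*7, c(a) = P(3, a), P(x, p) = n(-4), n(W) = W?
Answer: 1463/1136 ≈ 1.2879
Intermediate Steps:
P(x, p) = -4
c(a) = -4
d(C, k) = 8*C (d(C, k) = C + 7*C = 8*C)
(-30491 + d(-29, 80))/(-23852 + c(39)) = (-30491 + 8*(-29))/(-23852 - 4) = (-30491 - 232)/(-23856) = -30723*(-1/23856) = 1463/1136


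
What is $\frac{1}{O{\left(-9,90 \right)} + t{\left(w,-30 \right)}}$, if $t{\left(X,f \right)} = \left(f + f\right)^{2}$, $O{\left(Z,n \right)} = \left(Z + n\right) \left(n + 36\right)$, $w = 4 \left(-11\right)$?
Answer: $\frac{1}{13806} \approx 7.2432 \cdot 10^{-5}$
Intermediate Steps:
$w = -44$
$O{\left(Z,n \right)} = \left(36 + n\right) \left(Z + n\right)$ ($O{\left(Z,n \right)} = \left(Z + n\right) \left(36 + n\right) = \left(36 + n\right) \left(Z + n\right)$)
$t{\left(X,f \right)} = 4 f^{2}$ ($t{\left(X,f \right)} = \left(2 f\right)^{2} = 4 f^{2}$)
$\frac{1}{O{\left(-9,90 \right)} + t{\left(w,-30 \right)}} = \frac{1}{\left(90^{2} + 36 \left(-9\right) + 36 \cdot 90 - 810\right) + 4 \left(-30\right)^{2}} = \frac{1}{\left(8100 - 324 + 3240 - 810\right) + 4 \cdot 900} = \frac{1}{10206 + 3600} = \frac{1}{13806}$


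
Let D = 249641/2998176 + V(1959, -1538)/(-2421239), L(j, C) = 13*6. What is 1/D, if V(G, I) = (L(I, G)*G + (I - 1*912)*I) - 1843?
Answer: -7259300660064/11145588111185 ≈ -0.65132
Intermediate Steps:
L(j, C) = 78
V(G, I) = -1843 + 78*G + I*(-912 + I) (V(G, I) = (78*G + (I - 1*912)*I) - 1843 = (78*G + (I - 912)*I) - 1843 = (78*G + (-912 + I)*I) - 1843 = (78*G + I*(-912 + I)) - 1843 = -1843 + 78*G + I*(-912 + I))
D = -11145588111185/7259300660064 (D = 249641/2998176 + (-1843 + (-1538)**2 - 912*(-1538) + 78*1959)/(-2421239) = 249641*(1/2998176) + (-1843 + 2365444 + 1402656 + 152802)*(-1/2421239) = 249641/2998176 + 3919059*(-1/2421239) = 249641/2998176 - 3919059/2421239 = -11145588111185/7259300660064 ≈ -1.5354)
1/D = 1/(-11145588111185/7259300660064) = -7259300660064/11145588111185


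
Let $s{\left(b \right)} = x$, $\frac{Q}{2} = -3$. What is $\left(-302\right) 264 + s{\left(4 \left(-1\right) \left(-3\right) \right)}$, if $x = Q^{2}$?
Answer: $-79692$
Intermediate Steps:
$Q = -6$ ($Q = 2 \left(-3\right) = -6$)
$x = 36$ ($x = \left(-6\right)^{2} = 36$)
$s{\left(b \right)} = 36$
$\left(-302\right) 264 + s{\left(4 \left(-1\right) \left(-3\right) \right)} = \left(-302\right) 264 + 36 = -79728 + 36 = -79692$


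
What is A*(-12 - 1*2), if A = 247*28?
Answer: -96824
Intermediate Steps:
A = 6916
A*(-12 - 1*2) = 6916*(-12 - 1*2) = 6916*(-12 - 2) = 6916*(-14) = -96824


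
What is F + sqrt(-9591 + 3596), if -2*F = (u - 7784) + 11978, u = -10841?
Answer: 6647/2 + I*sqrt(5995) ≈ 3323.5 + 77.427*I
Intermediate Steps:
F = 6647/2 (F = -((-10841 - 7784) + 11978)/2 = -(-18625 + 11978)/2 = -1/2*(-6647) = 6647/2 ≈ 3323.5)
F + sqrt(-9591 + 3596) = 6647/2 + sqrt(-9591 + 3596) = 6647/2 + sqrt(-5995) = 6647/2 + I*sqrt(5995)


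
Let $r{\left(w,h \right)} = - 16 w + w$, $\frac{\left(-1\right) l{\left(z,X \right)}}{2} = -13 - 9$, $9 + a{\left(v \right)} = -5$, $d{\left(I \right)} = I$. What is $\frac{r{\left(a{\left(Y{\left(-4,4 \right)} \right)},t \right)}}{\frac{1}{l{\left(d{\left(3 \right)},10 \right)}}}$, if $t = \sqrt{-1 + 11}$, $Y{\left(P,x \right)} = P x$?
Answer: $9240$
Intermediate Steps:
$a{\left(v \right)} = -14$ ($a{\left(v \right)} = -9 - 5 = -14$)
$t = \sqrt{10} \approx 3.1623$
$l{\left(z,X \right)} = 44$ ($l{\left(z,X \right)} = - 2 \left(-13 - 9\right) = \left(-2\right) \left(-22\right) = 44$)
$r{\left(w,h \right)} = - 15 w$
$\frac{r{\left(a{\left(Y{\left(-4,4 \right)} \right)},t \right)}}{\frac{1}{l{\left(d{\left(3 \right)},10 \right)}}} = \frac{\left(-15\right) \left(-14\right)}{\frac{1}{44}} = 210 \frac{1}{\frac{1}{44}} = 210 \cdot 44 = 9240$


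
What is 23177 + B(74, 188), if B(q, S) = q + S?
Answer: 23439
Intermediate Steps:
B(q, S) = S + q
23177 + B(74, 188) = 23177 + (188 + 74) = 23177 + 262 = 23439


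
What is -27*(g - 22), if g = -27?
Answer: 1323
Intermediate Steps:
-27*(g - 22) = -27*(-27 - 22) = -27*(-49) = 1323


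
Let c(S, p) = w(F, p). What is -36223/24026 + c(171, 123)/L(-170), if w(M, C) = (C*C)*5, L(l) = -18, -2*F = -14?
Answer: -50502744/12013 ≈ -4204.0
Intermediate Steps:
F = 7 (F = -½*(-14) = 7)
w(M, C) = 5*C² (w(M, C) = C²*5 = 5*C²)
c(S, p) = 5*p²
-36223/24026 + c(171, 123)/L(-170) = -36223/24026 + (5*123²)/(-18) = -36223*1/24026 + (5*15129)*(-1/18) = -36223/24026 + 75645*(-1/18) = -36223/24026 - 8405/2 = -50502744/12013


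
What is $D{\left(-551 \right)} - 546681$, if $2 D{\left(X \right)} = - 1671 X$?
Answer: $- \frac{172641}{2} \approx -86321.0$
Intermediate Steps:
$D{\left(X \right)} = - \frac{1671 X}{2}$ ($D{\left(X \right)} = \frac{\left(-1671\right) X}{2} = - \frac{1671 X}{2}$)
$D{\left(-551 \right)} - 546681 = \left(- \frac{1671}{2}\right) \left(-551\right) - 546681 = \frac{920721}{2} - 546681 = - \frac{172641}{2}$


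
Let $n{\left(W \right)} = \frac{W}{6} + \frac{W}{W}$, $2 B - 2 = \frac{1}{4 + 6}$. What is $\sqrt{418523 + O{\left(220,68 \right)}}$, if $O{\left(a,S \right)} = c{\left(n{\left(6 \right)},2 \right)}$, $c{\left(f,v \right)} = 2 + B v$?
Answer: $\frac{\sqrt{41852710}}{10} \approx 646.94$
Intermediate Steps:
$B = \frac{21}{20}$ ($B = 1 + \frac{1}{2 \left(4 + 6\right)} = 1 + \frac{1}{2 \cdot 10} = 1 + \frac{1}{2} \cdot \frac{1}{10} = 1 + \frac{1}{20} = \frac{21}{20} \approx 1.05$)
$n{\left(W \right)} = 1 + \frac{W}{6}$ ($n{\left(W \right)} = W \frac{1}{6} + 1 = \frac{W}{6} + 1 = 1 + \frac{W}{6}$)
$c{\left(f,v \right)} = 2 + \frac{21 v}{20}$
$O{\left(a,S \right)} = \frac{41}{10}$ ($O{\left(a,S \right)} = 2 + \frac{21}{20} \cdot 2 = 2 + \frac{21}{10} = \frac{41}{10}$)
$\sqrt{418523 + O{\left(220,68 \right)}} = \sqrt{418523 + \frac{41}{10}} = \sqrt{\frac{4185271}{10}} = \frac{\sqrt{41852710}}{10}$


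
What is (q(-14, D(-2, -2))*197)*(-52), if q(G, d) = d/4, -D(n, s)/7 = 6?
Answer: 107562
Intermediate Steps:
D(n, s) = -42 (D(n, s) = -7*6 = -42)
q(G, d) = d/4 (q(G, d) = d*(¼) = d/4)
(q(-14, D(-2, -2))*197)*(-52) = (((¼)*(-42))*197)*(-52) = -21/2*197*(-52) = -4137/2*(-52) = 107562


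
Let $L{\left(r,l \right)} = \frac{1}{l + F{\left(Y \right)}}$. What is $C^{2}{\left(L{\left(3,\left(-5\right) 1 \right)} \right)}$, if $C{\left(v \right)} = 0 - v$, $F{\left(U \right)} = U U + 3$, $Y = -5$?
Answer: $\frac{1}{529} \approx 0.0018904$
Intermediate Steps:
$F{\left(U \right)} = 3 + U^{2}$ ($F{\left(U \right)} = U^{2} + 3 = 3 + U^{2}$)
$L{\left(r,l \right)} = \frac{1}{28 + l}$ ($L{\left(r,l \right)} = \frac{1}{l + \left(3 + \left(-5\right)^{2}\right)} = \frac{1}{l + \left(3 + 25\right)} = \frac{1}{l + 28} = \frac{1}{28 + l}$)
$C{\left(v \right)} = - v$
$C^{2}{\left(L{\left(3,\left(-5\right) 1 \right)} \right)} = \left(- \frac{1}{28 - 5}\right)^{2} = \left(- \frac{1}{23}\right)^{2} = \frac{1}{529}$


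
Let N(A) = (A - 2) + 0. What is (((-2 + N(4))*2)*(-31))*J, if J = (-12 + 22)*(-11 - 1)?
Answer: 0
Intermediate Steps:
N(A) = -2 + A (N(A) = (-2 + A) + 0 = -2 + A)
J = -120 (J = 10*(-12) = -120)
(((-2 + N(4))*2)*(-31))*J = (((-2 + (-2 + 4))*2)*(-31))*(-120) = (((-2 + 2)*2)*(-31))*(-120) = ((0*2)*(-31))*(-120) = (0*(-31))*(-120) = 0*(-120) = 0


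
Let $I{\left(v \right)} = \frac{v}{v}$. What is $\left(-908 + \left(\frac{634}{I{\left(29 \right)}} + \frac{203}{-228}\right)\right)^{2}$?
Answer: $\frac{3928155625}{51984} \approx 75565.0$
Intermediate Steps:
$I{\left(v \right)} = 1$
$\left(-908 + \left(\frac{634}{I{\left(29 \right)}} + \frac{203}{-228}\right)\right)^{2} = \left(-908 + \left(\frac{634}{1} + \frac{203}{-228}\right)\right)^{2} = \left(-908 + \left(634 \cdot 1 + 203 \left(- \frac{1}{228}\right)\right)\right)^{2} = \left(-908 + \left(634 - \frac{203}{228}\right)\right)^{2} = \left(-908 + \frac{144349}{228}\right)^{2} = \left(- \frac{62675}{228}\right)^{2} = \frac{3928155625}{51984}$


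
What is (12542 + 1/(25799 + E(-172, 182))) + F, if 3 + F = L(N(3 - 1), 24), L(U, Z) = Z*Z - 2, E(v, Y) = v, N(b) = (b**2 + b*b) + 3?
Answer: 336046852/25627 ≈ 13113.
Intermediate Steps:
N(b) = 3 + 2*b**2 (N(b) = (b**2 + b**2) + 3 = 2*b**2 + 3 = 3 + 2*b**2)
L(U, Z) = -2 + Z**2 (L(U, Z) = Z**2 - 2 = -2 + Z**2)
F = 571 (F = -3 + (-2 + 24**2) = -3 + (-2 + 576) = -3 + 574 = 571)
(12542 + 1/(25799 + E(-172, 182))) + F = (12542 + 1/(25799 - 172)) + 571 = (12542 + 1/25627) + 571 = 321413835/25627 + 571 = 336046852/25627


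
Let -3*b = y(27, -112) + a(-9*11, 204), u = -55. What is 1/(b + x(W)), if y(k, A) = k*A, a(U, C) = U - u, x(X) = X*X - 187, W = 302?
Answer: 3/276119 ≈ 1.0865e-5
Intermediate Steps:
x(X) = -187 + X² (x(X) = X² - 187 = -187 + X²)
a(U, C) = 55 + U (a(U, C) = U - 1*(-55) = U + 55 = 55 + U)
y(k, A) = A*k
b = 3068/3 (b = -(-112*27 + (55 - 9*11))/3 = -(-3024 + (55 - 99))/3 = -(-3024 - 44)/3 = -⅓*(-3068) = 3068/3 ≈ 1022.7)
1/(b + x(W)) = 1/(3068/3 + (-187 + 302²)) = 1/(3068/3 + (-187 + 91204)) = 1/(3068/3 + 91017) = 1/(276119/3) = 3/276119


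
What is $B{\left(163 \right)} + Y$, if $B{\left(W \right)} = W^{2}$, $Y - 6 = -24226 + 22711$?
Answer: $25060$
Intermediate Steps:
$Y = -1509$ ($Y = 6 + \left(-24226 + 22711\right) = 6 - 1515 = -1509$)
$B{\left(163 \right)} + Y = 163^{2} - 1509 = 26569 - 1509 = 25060$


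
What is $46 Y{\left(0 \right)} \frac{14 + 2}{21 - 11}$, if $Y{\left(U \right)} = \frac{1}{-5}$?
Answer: $- \frac{368}{25} \approx -14.72$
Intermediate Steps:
$Y{\left(U \right)} = - \frac{1}{5}$
$46 Y{\left(0 \right)} \frac{14 + 2}{21 - 11} = 46 \left(- \frac{1}{5}\right) \frac{14 + 2}{21 - 11} = - \frac{46 \cdot \frac{16}{10}}{5} = - \frac{46 \cdot 16 \cdot \frac{1}{10}}{5} = \left(- \frac{46}{5}\right) \frac{8}{5} = - \frac{368}{25}$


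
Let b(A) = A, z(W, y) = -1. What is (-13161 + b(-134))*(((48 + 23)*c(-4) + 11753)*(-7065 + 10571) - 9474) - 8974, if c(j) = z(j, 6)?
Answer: -544398590284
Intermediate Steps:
c(j) = -1
(-13161 + b(-134))*(((48 + 23)*c(-4) + 11753)*(-7065 + 10571) - 9474) - 8974 = (-13161 - 134)*(((48 + 23)*(-1) + 11753)*(-7065 + 10571) - 9474) - 8974 = -13295*((71*(-1) + 11753)*3506 - 9474) - 8974 = -13295*((-71 + 11753)*3506 - 9474) - 8974 = -13295*(11682*3506 - 9474) - 8974 = -13295*(40957092 - 9474) - 8974 = -13295*40947618 - 8974 = -544398581310 - 8974 = -544398590284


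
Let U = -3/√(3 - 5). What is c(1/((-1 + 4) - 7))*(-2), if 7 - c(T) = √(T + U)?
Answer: -14 + √(-1 + 6*I*√2) ≈ -12.058 + 2.1845*I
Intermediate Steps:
U = 3*I*√2/2 (U = -3*(-I*√2/2) = -(-3)*I*√2/2 = 3*I*√2/2 ≈ 2.1213*I)
c(T) = 7 - √(T + 3*I*√2/2)
c(1/((-1 + 4) - 7))*(-2) = (7 - √(4/((-1 + 4) - 7) + 6*I*√2)/2)*(-2) = (7 - √(4/(3 - 7) + 6*I*√2)/2)*(-2) = (7 - √(4/(-4) + 6*I*√2)/2)*(-2) = (7 - √(4*(-¼) + 6*I*√2)/2)*(-2) = (7 - √(-1 + 6*I*√2)/2)*(-2) = -14 + √(-1 + 6*I*√2)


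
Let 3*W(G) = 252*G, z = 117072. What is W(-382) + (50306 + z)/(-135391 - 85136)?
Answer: -7076437754/220527 ≈ -32089.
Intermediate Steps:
W(G) = 84*G (W(G) = (252*G)/3 = 84*G)
W(-382) + (50306 + z)/(-135391 - 85136) = 84*(-382) + (50306 + 117072)/(-135391 - 85136) = -32088 + 167378/(-220527) = -32088 + 167378*(-1/220527) = -32088 - 167378/220527 = -7076437754/220527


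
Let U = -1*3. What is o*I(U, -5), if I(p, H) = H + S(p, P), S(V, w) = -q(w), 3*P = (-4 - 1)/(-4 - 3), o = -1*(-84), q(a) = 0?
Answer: -420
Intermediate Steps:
o = 84
P = 5/21 (P = ((-4 - 1)/(-4 - 3))/3 = (-5/(-7))/3 = (-5*(-1/7))/3 = (1/3)*(5/7) = 5/21 ≈ 0.23810)
S(V, w) = 0 (S(V, w) = -1*0 = 0)
U = -3
I(p, H) = H (I(p, H) = H + 0 = H)
o*I(U, -5) = 84*(-5) = -420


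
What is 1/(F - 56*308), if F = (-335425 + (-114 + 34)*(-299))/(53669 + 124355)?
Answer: -178024/3070869457 ≈ -5.7972e-5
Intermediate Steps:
F = -311505/178024 (F = (-335425 - 80*(-299))/178024 = (-335425 + 23920)*(1/178024) = -311505*1/178024 = -311505/178024 ≈ -1.7498)
1/(F - 56*308) = 1/(-311505/178024 - 56*308) = 1/(-311505/178024 - 17248) = 1/(-3070869457/178024) = -178024/3070869457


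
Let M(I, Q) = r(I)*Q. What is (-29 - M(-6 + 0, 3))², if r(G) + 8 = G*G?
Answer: 12769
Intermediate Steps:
r(G) = -8 + G² (r(G) = -8 + G*G = -8 + G²)
M(I, Q) = Q*(-8 + I²) (M(I, Q) = (-8 + I²)*Q = Q*(-8 + I²))
(-29 - M(-6 + 0, 3))² = (-29 - 3*(-8 + (-6 + 0)²))² = (-29 - 3*(-8 + (-6)²))² = (-29 - 3*(-8 + 36))² = (-29 - 3*28)² = (-29 - 1*84)² = (-29 - 84)² = (-113)² = 12769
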